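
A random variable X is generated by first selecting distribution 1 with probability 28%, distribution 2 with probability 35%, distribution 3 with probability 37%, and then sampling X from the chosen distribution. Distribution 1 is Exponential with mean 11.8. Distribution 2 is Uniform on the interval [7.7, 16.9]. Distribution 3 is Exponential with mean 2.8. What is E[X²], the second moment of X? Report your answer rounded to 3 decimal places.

139.196

For each component E[X²] = Var + (mean)², giving 1: 278.48; 2: 158.343; 3: 15.68.
Overall E[X²] = 0.28·278.48 + 0.35·158.343 + 0.37·15.68 = 139.196.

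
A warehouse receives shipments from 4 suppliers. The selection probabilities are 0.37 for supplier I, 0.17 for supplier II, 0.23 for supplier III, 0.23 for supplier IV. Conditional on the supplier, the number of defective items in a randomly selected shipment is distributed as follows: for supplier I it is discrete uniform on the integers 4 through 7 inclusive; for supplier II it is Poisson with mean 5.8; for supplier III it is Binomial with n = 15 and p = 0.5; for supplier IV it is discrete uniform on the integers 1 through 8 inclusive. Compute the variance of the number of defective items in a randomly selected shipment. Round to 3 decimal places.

4.605

Per component, I: μ=5.5, E[X²]=31.5; II: μ=5.8, E[X²]=39.44; III: μ=7.5, E[X²]=60; IV: μ=4.5, E[X²]=25.5.
E[X] = 0.37·5.5 + 0.17·5.8 + 0.23·7.5 + 0.23·4.5 = 5.781.
E[X²] = 0.37·31.5 + 0.17·39.44 + 0.23·60 + 0.23·25.5 = 38.0248.
Var(X) = E[X²] − (E[X])² = 38.0248 − 33.42 = 4.60484.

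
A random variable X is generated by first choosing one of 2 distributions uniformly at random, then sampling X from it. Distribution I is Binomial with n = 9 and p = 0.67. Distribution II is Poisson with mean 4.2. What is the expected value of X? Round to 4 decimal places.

Component means — I: 6.03; II: 4.2.
E[X] = 0.5·6.03 + 0.5·4.2 = 5.115.

5.1150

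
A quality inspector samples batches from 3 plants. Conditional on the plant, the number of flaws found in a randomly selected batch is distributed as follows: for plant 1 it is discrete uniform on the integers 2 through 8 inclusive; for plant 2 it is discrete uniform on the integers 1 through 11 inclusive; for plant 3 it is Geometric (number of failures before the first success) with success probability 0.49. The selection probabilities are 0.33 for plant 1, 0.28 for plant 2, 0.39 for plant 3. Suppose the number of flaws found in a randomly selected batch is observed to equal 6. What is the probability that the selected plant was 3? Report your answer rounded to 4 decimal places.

Likelihoods P(X=6 | ·): 1: 0.142857; 2: 0.0909091; 3: 0.00862218.
Posterior ∝ prior × likelihood. Numerator for 3: 0.39·0.00862218 = 0.00336265.
Normalizing constant: 0.33·0.142857 + 0.28·0.0909091 + 0.39·0.00862218 = 0.0759601.
P(3 | observation) = 0.00336265 / 0.0759601 = 0.0442687.

0.0443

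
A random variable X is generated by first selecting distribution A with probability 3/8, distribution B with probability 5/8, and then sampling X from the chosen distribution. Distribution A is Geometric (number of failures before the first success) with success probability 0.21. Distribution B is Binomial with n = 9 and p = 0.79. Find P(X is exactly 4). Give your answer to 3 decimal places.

Conditional on each component, P(X = 4): A: 0.0817952; B: 0.0200436.
By total probability, P(X = 4) = 0.375·0.0817952 + 0.625·0.0200436 = 0.0432004.

0.043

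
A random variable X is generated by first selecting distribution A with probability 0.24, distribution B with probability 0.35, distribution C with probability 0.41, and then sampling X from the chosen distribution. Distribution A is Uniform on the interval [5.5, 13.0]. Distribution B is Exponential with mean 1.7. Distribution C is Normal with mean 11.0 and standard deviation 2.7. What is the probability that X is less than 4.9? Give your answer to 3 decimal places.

0.335

Conditional on each component, P(X < 4.9): A: 0; B: 0.943997; C: 0.0119336.
By total probability, P(X < 4.9) = 0.24·0 + 0.35·0.943997 + 0.41·0.0119336 = 0.335292.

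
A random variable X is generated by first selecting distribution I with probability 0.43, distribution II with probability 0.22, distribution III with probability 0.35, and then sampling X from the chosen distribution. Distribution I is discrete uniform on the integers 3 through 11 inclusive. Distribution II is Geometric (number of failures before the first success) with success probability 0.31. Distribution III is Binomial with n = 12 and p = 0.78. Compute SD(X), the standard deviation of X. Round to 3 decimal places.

3.476

Per component, I: μ=7, E[X²]=55.6667; II: μ=2.22581, E[X²]=12.1342; III: μ=9.36, E[X²]=89.6688.
E[X] = 0.43·7 + 0.22·2.22581 + 0.35·9.36 = 6.77568.
E[X²] = 0.43·55.6667 + 0.22·12.1342 + 0.35·89.6688 = 57.9903.
Var(X) = E[X²] − (E[X])² = 57.9903 − 45.9098 = 12.0805.
SD(X) = √12.0805 = 3.4757.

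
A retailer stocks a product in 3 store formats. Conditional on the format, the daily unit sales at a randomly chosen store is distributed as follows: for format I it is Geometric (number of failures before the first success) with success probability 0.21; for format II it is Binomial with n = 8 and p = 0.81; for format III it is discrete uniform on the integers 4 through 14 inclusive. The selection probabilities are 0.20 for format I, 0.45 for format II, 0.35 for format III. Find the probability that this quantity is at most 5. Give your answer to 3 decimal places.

Conditional on each format, P(X ≤ 5): I: 0.756913; II: 0.181491; III: 0.181818.
By total probability, P(X ≤ 5) = 0.2·0.756913 + 0.45·0.181491 + 0.35·0.181818 = 0.29669.

0.297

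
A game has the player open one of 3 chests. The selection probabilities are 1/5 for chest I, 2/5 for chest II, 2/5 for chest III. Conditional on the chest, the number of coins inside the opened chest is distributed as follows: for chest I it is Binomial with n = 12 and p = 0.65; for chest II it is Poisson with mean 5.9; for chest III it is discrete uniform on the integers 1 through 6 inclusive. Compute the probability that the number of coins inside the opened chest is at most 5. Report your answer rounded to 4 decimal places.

Conditional on each chest, P(X ≤ 5): I: 0.0846321; II: 0.461873; III: 0.833333.
By total probability, P(X ≤ 5) = 0.2·0.0846321 + 0.4·0.461873 + 0.4·0.833333 = 0.535009.

0.5350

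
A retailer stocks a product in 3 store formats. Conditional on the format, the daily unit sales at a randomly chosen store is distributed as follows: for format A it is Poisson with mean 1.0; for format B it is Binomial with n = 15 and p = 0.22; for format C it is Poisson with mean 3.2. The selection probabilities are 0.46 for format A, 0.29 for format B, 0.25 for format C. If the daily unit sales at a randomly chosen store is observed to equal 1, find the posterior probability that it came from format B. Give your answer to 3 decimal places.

0.128

Likelihoods P(X=1 | ·): A: 0.367879; B: 0.101821; C: 0.130439.
Posterior ∝ prior × likelihood. Numerator for B: 0.29·0.101821 = 0.0295282.
Normalizing constant: 0.46·0.367879 + 0.29·0.101821 + 0.25·0.130439 = 0.231362.
P(B | observation) = 0.0295282 / 0.231362 = 0.127627.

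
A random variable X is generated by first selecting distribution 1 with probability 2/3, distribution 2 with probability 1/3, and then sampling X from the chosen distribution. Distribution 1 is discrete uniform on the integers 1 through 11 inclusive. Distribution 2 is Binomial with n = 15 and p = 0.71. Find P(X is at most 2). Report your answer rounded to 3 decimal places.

Conditional on each component, P(X ≤ 2): 1: 0.181818; 2: 5.75653e-06.
By total probability, P(X ≤ 2) = 0.666667·0.181818 + 0.333333·5.75653e-06 = 0.121214.

0.121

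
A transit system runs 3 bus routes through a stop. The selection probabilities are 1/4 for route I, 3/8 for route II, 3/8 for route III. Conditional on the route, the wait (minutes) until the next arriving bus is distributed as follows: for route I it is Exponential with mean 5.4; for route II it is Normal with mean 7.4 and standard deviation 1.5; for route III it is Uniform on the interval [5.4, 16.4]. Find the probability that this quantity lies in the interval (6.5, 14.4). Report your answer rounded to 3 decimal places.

Conditional on each route, P(6.5 < X < 14.4): I: 0.230597; II: 0.725745; III: 0.718182.
By total probability, P(6.5 < X < 14.4) = 0.25·0.230597 + 0.375·0.725745 + 0.375·0.718182 = 0.599122.

0.599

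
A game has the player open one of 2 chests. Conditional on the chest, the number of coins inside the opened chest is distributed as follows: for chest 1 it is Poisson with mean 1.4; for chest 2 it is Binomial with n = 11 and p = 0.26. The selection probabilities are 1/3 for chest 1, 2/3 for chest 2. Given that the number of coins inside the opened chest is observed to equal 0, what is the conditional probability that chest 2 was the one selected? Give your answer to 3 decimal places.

0.228

Likelihoods P(X=0 | ·): 1: 0.246597; 2: 0.0364375.
Posterior ∝ prior × likelihood. Numerator for 2: 0.666667·0.0364375 = 0.0242917.
Normalizing constant: 0.333333·0.246597 + 0.666667·0.0364375 = 0.106491.
P(2 | observation) = 0.0242917 / 0.106491 = 0.228111.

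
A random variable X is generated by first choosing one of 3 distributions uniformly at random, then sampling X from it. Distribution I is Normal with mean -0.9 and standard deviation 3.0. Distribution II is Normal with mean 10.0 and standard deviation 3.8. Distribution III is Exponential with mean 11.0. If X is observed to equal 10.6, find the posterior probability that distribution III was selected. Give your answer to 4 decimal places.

Likelihoods f(10.6 | ·): I: 8.56901e-05; II: 0.103684; III: 0.0346821.
Posterior ∝ prior × likelihood. Numerator for III: 0.333333·0.0346821 = 0.0115607.
Normalizing constant: 0.333333·8.56901e-05 + 0.333333·0.103684 + 0.333333·0.0346821 = 0.0461507.
P(III | observation) = 0.0115607 / 0.0461507 = 0.250499.

0.2505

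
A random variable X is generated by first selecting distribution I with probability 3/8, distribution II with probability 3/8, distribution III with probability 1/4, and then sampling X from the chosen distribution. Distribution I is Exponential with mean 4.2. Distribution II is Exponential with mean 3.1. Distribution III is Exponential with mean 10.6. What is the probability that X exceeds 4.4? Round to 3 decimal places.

Conditional on each component, P(X > 4.4): I: 0.350772; II: 0.24187; III: 0.660278.
By total probability, P(X > 4.4) = 0.375·0.350772 + 0.375·0.24187 + 0.25·0.660278 = 0.38731.

0.387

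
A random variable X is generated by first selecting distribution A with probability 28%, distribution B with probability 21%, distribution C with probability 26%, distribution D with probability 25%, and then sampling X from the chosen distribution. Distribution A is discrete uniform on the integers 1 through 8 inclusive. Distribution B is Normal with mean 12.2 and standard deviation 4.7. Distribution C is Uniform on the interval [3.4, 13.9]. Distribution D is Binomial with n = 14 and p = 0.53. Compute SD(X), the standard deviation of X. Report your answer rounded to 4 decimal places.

4.0856

Per component, A: μ=4.5, E[X²]=25.5; B: μ=12.2, E[X²]=170.93; C: μ=8.65, E[X²]=84.01; D: μ=7.42, E[X²]=58.5438.
E[X] = 0.28·4.5 + 0.21·12.2 + 0.26·8.65 + 0.25·7.42 = 7.926.
E[X²] = 0.28·25.5 + 0.21·170.93 + 0.26·84.01 + 0.25·58.5438 = 79.5138.
Var(X) = E[X²] − (E[X])² = 79.5138 − 62.8215 = 16.6924.
SD(X) = √16.6924 = 4.08563.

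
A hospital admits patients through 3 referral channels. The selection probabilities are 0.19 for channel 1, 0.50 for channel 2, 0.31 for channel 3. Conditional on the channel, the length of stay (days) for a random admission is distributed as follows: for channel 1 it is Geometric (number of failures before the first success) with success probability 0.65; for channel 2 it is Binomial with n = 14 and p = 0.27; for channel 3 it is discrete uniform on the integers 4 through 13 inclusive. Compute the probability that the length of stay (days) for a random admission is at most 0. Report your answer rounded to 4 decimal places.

0.1296

Conditional on each channel, P(X ≤ 0): 1: 0.65; 2: 0.0122045; 3: 0.
By total probability, P(X ≤ 0) = 0.19·0.65 + 0.5·0.0122045 + 0.31·0 = 0.129602.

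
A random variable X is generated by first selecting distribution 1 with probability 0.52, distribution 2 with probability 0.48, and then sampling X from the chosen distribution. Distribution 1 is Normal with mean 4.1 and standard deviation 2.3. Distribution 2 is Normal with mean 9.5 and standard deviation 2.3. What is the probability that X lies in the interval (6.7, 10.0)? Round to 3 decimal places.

0.292

Conditional on each component, P(6.7 < X < 10.0): 1: 0.123991; 2: 0.474321.
By total probability, P(6.7 < X < 10.0) = 0.52·0.123991 + 0.48·0.474321 = 0.292149.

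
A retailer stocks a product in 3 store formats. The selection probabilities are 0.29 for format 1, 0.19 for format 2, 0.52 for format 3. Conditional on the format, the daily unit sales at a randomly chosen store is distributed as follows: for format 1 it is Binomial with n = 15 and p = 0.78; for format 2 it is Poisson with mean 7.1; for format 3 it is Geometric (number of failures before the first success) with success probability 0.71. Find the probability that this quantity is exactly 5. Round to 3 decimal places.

0.024

Conditional on each format, P(X = 5): 1: 0.000230279; 2: 0.124057; 3: 0.00145629.
By total probability, P(X = 5) = 0.29·0.000230279 + 0.19·0.124057 + 0.52·0.00145629 = 0.0243948.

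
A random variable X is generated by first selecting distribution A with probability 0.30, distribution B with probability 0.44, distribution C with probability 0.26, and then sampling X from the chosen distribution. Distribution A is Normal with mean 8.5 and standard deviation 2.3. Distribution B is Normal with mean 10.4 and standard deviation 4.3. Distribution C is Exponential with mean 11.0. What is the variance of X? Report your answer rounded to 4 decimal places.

42.1878

Per component, A: μ=8.5, E[X²]=77.54; B: μ=10.4, E[X²]=126.65; C: μ=11, E[X²]=242.
E[X] = 0.3·8.5 + 0.44·10.4 + 0.26·11 = 9.986.
E[X²] = 0.3·77.54 + 0.44·126.65 + 0.26·242 = 141.908.
Var(X) = E[X²] − (E[X])² = 141.908 − 99.7202 = 42.1878.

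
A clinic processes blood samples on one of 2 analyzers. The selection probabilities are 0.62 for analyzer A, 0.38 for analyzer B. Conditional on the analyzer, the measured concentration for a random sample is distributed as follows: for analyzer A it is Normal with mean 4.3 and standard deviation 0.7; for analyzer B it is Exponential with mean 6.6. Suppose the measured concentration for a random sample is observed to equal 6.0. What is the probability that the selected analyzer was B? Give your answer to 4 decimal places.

Likelihoods f(6.0 | ·): A: 0.0298598; B: 0.061044.
Posterior ∝ prior × likelihood. Numerator for B: 0.38·0.061044 = 0.0231967.
Normalizing constant: 0.62·0.0298598 + 0.38·0.061044 = 0.0417098.
P(B | observation) = 0.0231967 / 0.0417098 = 0.556146.

0.5561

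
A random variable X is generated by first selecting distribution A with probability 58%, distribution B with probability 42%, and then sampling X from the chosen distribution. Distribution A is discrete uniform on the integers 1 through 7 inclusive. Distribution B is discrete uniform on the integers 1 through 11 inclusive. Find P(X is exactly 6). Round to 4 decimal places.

Conditional on each component, P(X = 6): A: 0.142857; B: 0.0909091.
By total probability, P(X = 6) = 0.58·0.142857 + 0.42·0.0909091 = 0.121039.

0.1210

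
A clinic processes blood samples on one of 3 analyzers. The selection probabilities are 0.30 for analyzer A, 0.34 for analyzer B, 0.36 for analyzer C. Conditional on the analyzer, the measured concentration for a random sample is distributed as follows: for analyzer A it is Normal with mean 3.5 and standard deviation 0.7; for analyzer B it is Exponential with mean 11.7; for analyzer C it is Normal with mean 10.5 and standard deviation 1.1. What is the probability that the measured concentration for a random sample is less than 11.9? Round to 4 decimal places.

Conditional on each analyzer, P(X < 11.9): A: 1; B: 0.638356; C: 0.898443.
By total probability, P(X < 11.9) = 0.3·1 + 0.34·0.638356 + 0.36·0.898443 = 0.84048.

0.8405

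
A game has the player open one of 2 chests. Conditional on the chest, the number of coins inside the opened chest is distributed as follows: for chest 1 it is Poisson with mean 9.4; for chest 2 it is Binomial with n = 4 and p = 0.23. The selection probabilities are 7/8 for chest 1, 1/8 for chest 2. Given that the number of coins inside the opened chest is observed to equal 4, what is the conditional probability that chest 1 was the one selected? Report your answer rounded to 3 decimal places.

0.985

Likelihoods P(X=4 | ·): 1: 0.0269111; 2: 0.00279841.
Posterior ∝ prior × likelihood. Numerator for 1: 0.875·0.0269111 = 0.0235472.
Normalizing constant: 0.875·0.0269111 + 0.125·0.00279841 = 0.023897.
P(1 | observation) = 0.0235472 / 0.023897 = 0.985362.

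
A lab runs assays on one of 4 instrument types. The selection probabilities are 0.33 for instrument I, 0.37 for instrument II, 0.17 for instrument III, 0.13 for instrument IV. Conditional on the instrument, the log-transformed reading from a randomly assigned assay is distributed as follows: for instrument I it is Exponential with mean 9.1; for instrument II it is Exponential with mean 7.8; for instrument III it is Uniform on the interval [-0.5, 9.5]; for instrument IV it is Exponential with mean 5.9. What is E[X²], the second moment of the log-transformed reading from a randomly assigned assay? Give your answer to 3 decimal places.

113.586

For each component E[X²] = Var + (mean)², giving I: 165.62; II: 121.68; III: 28.5833; IV: 69.62.
Overall E[X²] = 0.33·165.62 + 0.37·121.68 + 0.17·28.5833 + 0.13·69.62 = 113.586.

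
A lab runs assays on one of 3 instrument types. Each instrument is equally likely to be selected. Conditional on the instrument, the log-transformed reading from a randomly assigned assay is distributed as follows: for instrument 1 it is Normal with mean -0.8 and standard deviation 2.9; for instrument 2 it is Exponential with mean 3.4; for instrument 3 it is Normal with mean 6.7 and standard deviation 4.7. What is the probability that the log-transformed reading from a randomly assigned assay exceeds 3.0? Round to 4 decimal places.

Conditional on each instrument, P(X > 3.0): 1: 0.0950396; 2: 0.413808; 3: 0.784428.
By total probability, P(X > 3.0) = 0.333333·0.0950396 + 0.333333·0.413808 + 0.333333·0.784428 = 0.431092.

0.4311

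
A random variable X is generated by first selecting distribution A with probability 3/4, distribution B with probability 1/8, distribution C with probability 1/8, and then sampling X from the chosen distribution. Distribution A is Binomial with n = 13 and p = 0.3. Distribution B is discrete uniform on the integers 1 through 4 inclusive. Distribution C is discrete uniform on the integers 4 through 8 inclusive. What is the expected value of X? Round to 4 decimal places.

3.9875

Component means — A: 3.9; B: 2.5; C: 6.
E[X] = 0.75·3.9 + 0.125·2.5 + 0.125·6 = 3.9875.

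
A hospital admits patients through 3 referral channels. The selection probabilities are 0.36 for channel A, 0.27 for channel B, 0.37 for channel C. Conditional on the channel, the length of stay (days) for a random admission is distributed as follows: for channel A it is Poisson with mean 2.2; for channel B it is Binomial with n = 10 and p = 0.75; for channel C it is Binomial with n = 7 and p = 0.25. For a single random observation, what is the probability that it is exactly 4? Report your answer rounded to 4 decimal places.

Conditional on each channel, P(X = 4): A: 0.108151; B: 0.016222; C: 0.0576782.
By total probability, P(X = 4) = 0.36·0.108151 + 0.27·0.016222 + 0.37·0.0576782 = 0.0646553.

0.0647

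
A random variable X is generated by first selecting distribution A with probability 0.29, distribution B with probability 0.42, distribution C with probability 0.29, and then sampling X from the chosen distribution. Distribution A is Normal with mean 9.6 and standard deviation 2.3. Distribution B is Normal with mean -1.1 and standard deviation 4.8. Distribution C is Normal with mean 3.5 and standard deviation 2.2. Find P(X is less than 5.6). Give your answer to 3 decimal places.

Conditional on each component, P(X < 5.6): A: 0.0410059; B: 0.918618; C: 0.830096.
By total probability, P(X < 5.6) = 0.29·0.0410059 + 0.42·0.918618 + 0.29·0.830096 = 0.638439.

0.638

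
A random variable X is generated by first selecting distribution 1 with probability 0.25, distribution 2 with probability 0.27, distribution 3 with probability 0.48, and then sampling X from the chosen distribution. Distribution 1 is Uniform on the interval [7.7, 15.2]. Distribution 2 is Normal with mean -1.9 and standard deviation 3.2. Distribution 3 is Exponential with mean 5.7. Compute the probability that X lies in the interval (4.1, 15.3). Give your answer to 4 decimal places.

Conditional on each component, P(4.1 < X < 15.3): 1: 1; 2: 0.0303963; 3: 0.418819.
By total probability, P(4.1 < X < 15.3) = 0.25·1 + 0.27·0.0303963 + 0.48·0.418819 = 0.45924.

0.4592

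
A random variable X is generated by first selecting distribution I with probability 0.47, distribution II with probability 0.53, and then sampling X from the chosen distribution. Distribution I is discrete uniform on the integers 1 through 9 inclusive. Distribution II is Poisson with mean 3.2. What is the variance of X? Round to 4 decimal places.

Per component, I: μ=5, E[X²]=31.6667; II: μ=3.2, E[X²]=13.44.
E[X] = 0.47·5 + 0.53·3.2 = 4.046.
E[X²] = 0.47·31.6667 + 0.53·13.44 = 22.0065.
Var(X) = E[X²] − (E[X])² = 22.0065 − 16.3701 = 5.63642.

5.6364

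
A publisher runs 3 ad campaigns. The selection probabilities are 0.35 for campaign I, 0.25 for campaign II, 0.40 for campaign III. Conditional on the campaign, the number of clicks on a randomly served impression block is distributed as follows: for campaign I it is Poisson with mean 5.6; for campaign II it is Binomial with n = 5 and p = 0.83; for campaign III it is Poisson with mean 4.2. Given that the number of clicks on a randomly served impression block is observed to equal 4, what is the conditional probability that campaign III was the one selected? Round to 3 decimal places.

Likelihoods P(X=4 | ·): I: 0.151528; II: 0.403396; III: 0.194424.
Posterior ∝ prior × likelihood. Numerator for III: 0.4·0.194424 = 0.0777695.
Normalizing constant: 0.35·0.151528 + 0.25·0.403396 + 0.4·0.194424 = 0.231653.
P(III | observation) = 0.0777695 / 0.231653 = 0.335715.

0.336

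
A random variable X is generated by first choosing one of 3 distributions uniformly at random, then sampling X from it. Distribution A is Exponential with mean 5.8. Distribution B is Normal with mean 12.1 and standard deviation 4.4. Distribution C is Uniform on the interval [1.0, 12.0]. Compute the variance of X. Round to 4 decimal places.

Per component, A: μ=5.8, E[X²]=67.28; B: μ=12.1, E[X²]=165.77; C: μ=6.5, E[X²]=52.3333.
E[X] = 0.333333·5.8 + 0.333333·12.1 + 0.333333·6.5 = 8.13333.
E[X²] = 0.333333·67.28 + 0.333333·165.77 + 0.333333·52.3333 = 95.1278.
Var(X) = E[X²] − (E[X])² = 95.1278 − 66.1511 = 28.9767.

28.9767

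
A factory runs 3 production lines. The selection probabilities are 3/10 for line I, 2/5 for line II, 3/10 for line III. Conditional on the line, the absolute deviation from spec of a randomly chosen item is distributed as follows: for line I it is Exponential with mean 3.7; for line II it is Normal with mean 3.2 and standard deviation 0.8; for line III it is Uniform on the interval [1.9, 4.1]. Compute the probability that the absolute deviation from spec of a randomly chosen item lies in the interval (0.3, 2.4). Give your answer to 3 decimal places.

Conditional on each line, P(0.3 < X < 2.4): I: 0.399367; II: 0.158511; III: 0.227273.
By total probability, P(0.3 < X < 2.4) = 0.3·0.399367 + 0.4·0.158511 + 0.3·0.227273 = 0.251396.

0.251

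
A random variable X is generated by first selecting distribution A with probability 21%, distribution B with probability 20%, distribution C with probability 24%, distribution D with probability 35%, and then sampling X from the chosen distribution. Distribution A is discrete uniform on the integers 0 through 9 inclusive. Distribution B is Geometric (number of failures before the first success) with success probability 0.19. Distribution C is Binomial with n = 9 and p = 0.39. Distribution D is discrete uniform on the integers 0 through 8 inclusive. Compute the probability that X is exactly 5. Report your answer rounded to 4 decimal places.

Conditional on each component, P(X = 5): A: 0.1; B: 0.0662489; C: 0.157403; D: 0.111111.
By total probability, P(X = 5) = 0.21·0.1 + 0.2·0.0662489 + 0.24·0.157403 + 0.35·0.111111 = 0.110915.

0.1109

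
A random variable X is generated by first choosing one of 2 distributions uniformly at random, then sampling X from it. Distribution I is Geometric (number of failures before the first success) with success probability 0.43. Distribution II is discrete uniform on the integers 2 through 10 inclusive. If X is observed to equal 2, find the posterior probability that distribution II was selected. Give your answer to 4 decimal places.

Likelihoods P(X=2 | ·): I: 0.139707; II: 0.111111.
Posterior ∝ prior × likelihood. Numerator for II: 0.5·0.111111 = 0.0555556.
Normalizing constant: 0.5·0.139707 + 0.5·0.111111 = 0.125409.
P(II | observation) = 0.0555556 / 0.125409 = 0.442995.

0.4430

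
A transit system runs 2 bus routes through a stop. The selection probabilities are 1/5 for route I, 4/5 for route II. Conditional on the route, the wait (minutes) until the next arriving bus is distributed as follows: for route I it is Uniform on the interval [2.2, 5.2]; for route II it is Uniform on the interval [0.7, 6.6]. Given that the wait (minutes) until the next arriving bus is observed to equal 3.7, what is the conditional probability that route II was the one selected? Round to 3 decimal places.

0.670

Likelihoods f(3.7 | ·): I: 0.333333; II: 0.169492.
Posterior ∝ prior × likelihood. Numerator for II: 0.8·0.169492 = 0.135593.
Normalizing constant: 0.2·0.333333 + 0.8·0.169492 = 0.20226.
P(II | observation) = 0.135593 / 0.20226 = 0.670391.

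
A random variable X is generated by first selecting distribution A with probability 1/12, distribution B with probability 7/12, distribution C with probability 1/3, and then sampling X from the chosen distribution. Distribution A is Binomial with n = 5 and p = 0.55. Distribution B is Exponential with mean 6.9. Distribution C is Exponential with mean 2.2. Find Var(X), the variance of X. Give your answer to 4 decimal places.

Per component, A: μ=2.75, E[X²]=8.8; B: μ=6.9, E[X²]=95.22; C: μ=2.2, E[X²]=9.68.
E[X] = 0.0833333·2.75 + 0.583333·6.9 + 0.333333·2.2 = 4.9875.
E[X²] = 0.0833333·8.8 + 0.583333·95.22 + 0.333333·9.68 = 59.505.
Var(X) = E[X²] − (E[X])² = 59.505 − 24.8752 = 34.6298.

34.6298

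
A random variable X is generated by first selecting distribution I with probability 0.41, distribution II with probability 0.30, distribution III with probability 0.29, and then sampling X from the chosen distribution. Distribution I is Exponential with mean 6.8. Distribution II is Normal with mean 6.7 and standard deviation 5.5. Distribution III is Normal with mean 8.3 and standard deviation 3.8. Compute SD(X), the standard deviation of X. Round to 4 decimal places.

Per component, I: μ=6.8, E[X²]=92.48; II: μ=6.7, E[X²]=75.14; III: μ=8.3, E[X²]=83.33.
E[X] = 0.41·6.8 + 0.3·6.7 + 0.29·8.3 = 7.205.
E[X²] = 0.41·92.48 + 0.3·75.14 + 0.29·83.33 = 84.6245.
Var(X) = E[X²] − (E[X])² = 84.6245 − 51.912 = 32.7125.
SD(X) = √32.7125 = 5.71948.

5.7195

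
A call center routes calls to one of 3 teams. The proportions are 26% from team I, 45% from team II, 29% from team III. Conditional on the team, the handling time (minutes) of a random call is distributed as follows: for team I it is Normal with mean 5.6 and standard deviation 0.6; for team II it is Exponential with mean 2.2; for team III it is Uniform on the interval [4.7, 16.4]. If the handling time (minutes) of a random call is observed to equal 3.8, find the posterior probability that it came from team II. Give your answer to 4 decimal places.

0.9498

Likelihoods f(3.8 | ·): I: 0.00738641; II: 0.0808039; III: 0.
Posterior ∝ prior × likelihood. Numerator for II: 0.45·0.0808039 = 0.0363618.
Normalizing constant: 0.26·0.00738641 + 0.45·0.0808039 + 0.29·0 = 0.0382822.
P(II | observation) = 0.0363618 / 0.0382822 = 0.949834.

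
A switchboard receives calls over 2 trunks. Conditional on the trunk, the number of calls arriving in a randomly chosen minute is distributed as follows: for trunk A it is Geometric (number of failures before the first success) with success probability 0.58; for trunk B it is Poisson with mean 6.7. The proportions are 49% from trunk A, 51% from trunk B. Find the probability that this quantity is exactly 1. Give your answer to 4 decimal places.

Conditional on each trunk, P(X = 1): A: 0.2436; B: 0.00824711.
By total probability, P(X = 1) = 0.49·0.2436 + 0.51·0.00824711 = 0.12357.

0.1236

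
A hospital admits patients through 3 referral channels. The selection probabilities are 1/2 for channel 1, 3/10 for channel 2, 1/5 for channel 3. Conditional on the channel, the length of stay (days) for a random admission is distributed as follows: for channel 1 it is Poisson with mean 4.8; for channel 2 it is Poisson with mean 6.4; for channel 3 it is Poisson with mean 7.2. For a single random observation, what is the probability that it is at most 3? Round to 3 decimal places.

0.197

Conditional on each channel, P(X ≤ 3): 1: 0.29423; 2: 0.118919; 3: 0.0719171.
By total probability, P(X ≤ 3) = 0.5·0.29423 + 0.3·0.118919 + 0.2·0.0719171 = 0.197174.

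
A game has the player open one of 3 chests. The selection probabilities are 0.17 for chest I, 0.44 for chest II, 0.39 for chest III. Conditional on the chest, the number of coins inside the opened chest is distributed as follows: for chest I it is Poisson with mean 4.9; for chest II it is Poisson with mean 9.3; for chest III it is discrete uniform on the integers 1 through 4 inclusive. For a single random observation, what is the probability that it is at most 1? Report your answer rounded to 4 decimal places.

Conditional on each chest, P(X ≤ 1): I: 0.0439348; II: 0.00094167; III: 0.25.
By total probability, P(X ≤ 1) = 0.17·0.0439348 + 0.44·0.00094167 + 0.39·0.25 = 0.105383.

0.1054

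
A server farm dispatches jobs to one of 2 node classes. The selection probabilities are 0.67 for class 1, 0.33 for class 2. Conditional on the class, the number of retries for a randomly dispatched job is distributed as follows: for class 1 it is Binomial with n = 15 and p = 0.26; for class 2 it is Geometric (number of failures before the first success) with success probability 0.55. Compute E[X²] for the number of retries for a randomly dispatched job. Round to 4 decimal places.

For each component E[X²] = Var + (mean)², giving 1: 18.096; 2: 2.15702.
Overall E[X²] = 0.67·18.096 + 0.33·2.15702 = 12.8361.

12.8361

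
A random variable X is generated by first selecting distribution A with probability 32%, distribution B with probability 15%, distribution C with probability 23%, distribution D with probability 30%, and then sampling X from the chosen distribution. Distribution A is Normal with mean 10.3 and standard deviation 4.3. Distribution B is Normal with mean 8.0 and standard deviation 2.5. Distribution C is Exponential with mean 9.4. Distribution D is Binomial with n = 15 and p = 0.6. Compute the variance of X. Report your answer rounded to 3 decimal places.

28.857

Per component, A: μ=10.3, E[X²]=124.58; B: μ=8, E[X²]=70.25; C: μ=9.4, E[X²]=176.72; D: μ=9, E[X²]=84.6.
E[X] = 0.32·10.3 + 0.15·8 + 0.23·9.4 + 0.3·9 = 9.358.
E[X²] = 0.32·124.58 + 0.15·70.25 + 0.23·176.72 + 0.3·84.6 = 116.429.
Var(X) = E[X²] − (E[X])² = 116.429 − 87.5722 = 28.8565.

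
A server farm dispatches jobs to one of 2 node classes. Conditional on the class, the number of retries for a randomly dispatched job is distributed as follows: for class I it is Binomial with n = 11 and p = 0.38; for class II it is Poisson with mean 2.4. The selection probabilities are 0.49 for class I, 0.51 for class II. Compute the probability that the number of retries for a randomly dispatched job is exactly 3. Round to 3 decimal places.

0.203

Conditional on each class, P(X = 3): I: 0.197683; II: 0.209014.
By total probability, P(X = 3) = 0.49·0.197683 + 0.51·0.209014 = 0.203462.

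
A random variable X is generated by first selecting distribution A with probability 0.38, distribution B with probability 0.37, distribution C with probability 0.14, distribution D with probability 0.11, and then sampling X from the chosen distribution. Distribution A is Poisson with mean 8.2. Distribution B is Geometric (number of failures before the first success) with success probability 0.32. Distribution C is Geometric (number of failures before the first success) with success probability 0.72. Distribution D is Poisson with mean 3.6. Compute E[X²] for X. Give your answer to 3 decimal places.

34.713

For each component E[X²] = Var + (mean)², giving A: 75.44; B: 11.1562; C: 0.691358; D: 16.56.
Overall E[X²] = 0.38·75.44 + 0.37·11.1562 + 0.14·0.691358 + 0.11·16.56 = 34.7134.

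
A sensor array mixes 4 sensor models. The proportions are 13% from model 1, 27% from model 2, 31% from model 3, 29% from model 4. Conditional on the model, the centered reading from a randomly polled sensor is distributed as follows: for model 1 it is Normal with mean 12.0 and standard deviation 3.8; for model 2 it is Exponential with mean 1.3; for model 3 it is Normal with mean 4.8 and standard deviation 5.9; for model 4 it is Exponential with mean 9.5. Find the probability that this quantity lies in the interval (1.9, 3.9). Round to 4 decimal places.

0.1355

Conditional on each model, P(1.9 < X < 3.9): 1: 0.0125892; 2: 0.182092; 3: 0.127852; 4: 0.15543.
By total probability, P(1.9 < X < 3.9) = 0.13·0.0125892 + 0.27·0.182092 + 0.31·0.127852 + 0.29·0.15543 = 0.13551.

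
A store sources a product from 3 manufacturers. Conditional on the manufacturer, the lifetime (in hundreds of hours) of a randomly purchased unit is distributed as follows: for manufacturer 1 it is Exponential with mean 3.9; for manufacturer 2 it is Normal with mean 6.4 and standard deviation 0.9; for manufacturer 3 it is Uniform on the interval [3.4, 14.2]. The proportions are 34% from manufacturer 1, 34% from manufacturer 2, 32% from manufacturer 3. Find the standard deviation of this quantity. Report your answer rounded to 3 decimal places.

3.538

Per component, 1: μ=3.9, E[X²]=30.42; 2: μ=6.4, E[X²]=41.77; 3: μ=8.8, E[X²]=87.16.
E[X] = 0.34·3.9 + 0.34·6.4 + 0.32·8.8 = 6.318.
E[X²] = 0.34·30.42 + 0.34·41.77 + 0.32·87.16 = 52.4358.
Var(X) = E[X²] − (E[X])² = 52.4358 − 39.9171 = 12.5187.
SD(X) = √12.5187 = 3.53817.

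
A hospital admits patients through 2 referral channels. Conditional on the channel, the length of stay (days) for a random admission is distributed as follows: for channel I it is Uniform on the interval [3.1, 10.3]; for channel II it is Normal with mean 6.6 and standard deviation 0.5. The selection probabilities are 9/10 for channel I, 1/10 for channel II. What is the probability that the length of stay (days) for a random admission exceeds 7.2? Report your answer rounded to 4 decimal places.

Conditional on each channel, P(X > 7.2): I: 0.430556; II: 0.11507.
By total probability, P(X > 7.2) = 0.9·0.430556 + 0.1·0.11507 = 0.399007.

0.3990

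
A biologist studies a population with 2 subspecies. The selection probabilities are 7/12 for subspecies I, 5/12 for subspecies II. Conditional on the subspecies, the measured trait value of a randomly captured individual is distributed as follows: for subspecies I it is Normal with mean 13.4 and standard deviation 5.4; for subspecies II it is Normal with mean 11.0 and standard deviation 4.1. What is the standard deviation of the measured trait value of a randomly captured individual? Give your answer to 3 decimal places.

5.041

Per component, I: μ=13.4, E[X²]=208.72; II: μ=11, E[X²]=137.81.
E[X] = 0.583333·13.4 + 0.416667·11 = 12.4.
E[X²] = 0.583333·208.72 + 0.416667·137.81 = 179.174.
Var(X) = E[X²] − (E[X])² = 179.174 − 153.76 = 25.4142.
SD(X) = √25.4142 = 5.04125.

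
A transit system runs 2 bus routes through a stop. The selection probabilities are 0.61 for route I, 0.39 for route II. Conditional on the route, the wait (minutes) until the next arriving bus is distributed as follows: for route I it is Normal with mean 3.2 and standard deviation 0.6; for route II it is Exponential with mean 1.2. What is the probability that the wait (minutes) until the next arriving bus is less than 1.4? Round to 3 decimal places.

0.269

Conditional on each route, P(X < 1.4): I: 0.0013499; II: 0.688597.
By total probability, P(X < 1.4) = 0.61·0.0013499 + 0.39·0.688597 = 0.269376.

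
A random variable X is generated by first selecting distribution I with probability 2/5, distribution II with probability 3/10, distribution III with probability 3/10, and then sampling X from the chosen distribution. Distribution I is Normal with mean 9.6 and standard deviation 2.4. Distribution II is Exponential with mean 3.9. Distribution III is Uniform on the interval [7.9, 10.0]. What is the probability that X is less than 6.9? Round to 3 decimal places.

Conditional on each component, P(X < 6.9): I: 0.130295; II: 0.829536; III: 0.
By total probability, P(X < 6.9) = 0.4·0.130295 + 0.3·0.829536 + 0.3·0 = 0.300979.

0.301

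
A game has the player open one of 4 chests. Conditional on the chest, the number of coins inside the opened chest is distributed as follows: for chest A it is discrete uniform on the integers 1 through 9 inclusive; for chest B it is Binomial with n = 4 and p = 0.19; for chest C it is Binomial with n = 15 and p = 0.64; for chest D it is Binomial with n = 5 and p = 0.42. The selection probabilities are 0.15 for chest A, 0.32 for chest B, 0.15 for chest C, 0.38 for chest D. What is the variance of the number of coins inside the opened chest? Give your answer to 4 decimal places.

Per component, A: μ=5, E[X²]=31.6667; B: μ=0.76, E[X²]=1.1932; C: μ=9.6, E[X²]=95.616; D: μ=2.1, E[X²]=5.628.
E[X] = 0.15·5 + 0.32·0.76 + 0.15·9.6 + 0.38·2.1 = 3.2312.
E[X²] = 0.15·31.6667 + 0.32·1.1932 + 0.15·95.616 + 0.38·5.628 = 21.6129.
Var(X) = E[X²] − (E[X])² = 21.6129 − 10.4407 = 11.1722.

11.1722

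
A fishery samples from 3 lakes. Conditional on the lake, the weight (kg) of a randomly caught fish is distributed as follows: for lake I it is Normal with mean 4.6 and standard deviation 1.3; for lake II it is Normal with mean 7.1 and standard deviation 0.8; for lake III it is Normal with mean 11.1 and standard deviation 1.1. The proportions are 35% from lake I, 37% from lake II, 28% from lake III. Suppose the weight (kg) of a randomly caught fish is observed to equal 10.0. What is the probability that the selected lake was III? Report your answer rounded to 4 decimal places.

0.9955

Likelihoods f(10.0 | ·): I: 5.49811e-05; II: 0.000698827; III: 0.219973.
Posterior ∝ prior × likelihood. Numerator for III: 0.28·0.219973 = 0.0615925.
Normalizing constant: 0.35·5.49811e-05 + 0.37·0.000698827 + 0.28·0.219973 = 0.0618704.
P(III | observation) = 0.0615925 / 0.0618704 = 0.99551.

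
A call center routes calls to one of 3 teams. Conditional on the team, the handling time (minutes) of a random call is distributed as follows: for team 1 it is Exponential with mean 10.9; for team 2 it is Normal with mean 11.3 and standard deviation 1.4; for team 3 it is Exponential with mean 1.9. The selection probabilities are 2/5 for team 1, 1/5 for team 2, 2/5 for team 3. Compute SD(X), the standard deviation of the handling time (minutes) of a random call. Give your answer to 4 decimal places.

8.3308

Per component, 1: μ=10.9, E[X²]=237.62; 2: μ=11.3, E[X²]=129.65; 3: μ=1.9, E[X²]=7.22.
E[X] = 0.4·10.9 + 0.2·11.3 + 0.4·1.9 = 7.38.
E[X²] = 0.4·237.62 + 0.2·129.65 + 0.4·7.22 = 123.866.
Var(X) = E[X²] − (E[X])² = 123.866 − 54.4644 = 69.4016.
SD(X) = √69.4016 = 8.33076.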